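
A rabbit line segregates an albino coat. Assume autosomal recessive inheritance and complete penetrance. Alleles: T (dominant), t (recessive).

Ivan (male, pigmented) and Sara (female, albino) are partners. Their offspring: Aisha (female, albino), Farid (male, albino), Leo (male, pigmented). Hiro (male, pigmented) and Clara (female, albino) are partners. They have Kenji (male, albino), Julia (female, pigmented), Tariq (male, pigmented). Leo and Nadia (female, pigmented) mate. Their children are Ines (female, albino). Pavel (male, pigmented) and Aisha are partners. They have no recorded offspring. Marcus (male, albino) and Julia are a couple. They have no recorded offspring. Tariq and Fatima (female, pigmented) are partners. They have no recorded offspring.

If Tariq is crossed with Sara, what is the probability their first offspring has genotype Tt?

Tariq is pigmented so carries T and received t from Clara (tt), so Tariq is Tt.
Sara is albino, so Sara is tt.
The cross gives 1/2 Tt : 1/2 tt, so P(offspring has genotype Tt) = 1/2.

1/2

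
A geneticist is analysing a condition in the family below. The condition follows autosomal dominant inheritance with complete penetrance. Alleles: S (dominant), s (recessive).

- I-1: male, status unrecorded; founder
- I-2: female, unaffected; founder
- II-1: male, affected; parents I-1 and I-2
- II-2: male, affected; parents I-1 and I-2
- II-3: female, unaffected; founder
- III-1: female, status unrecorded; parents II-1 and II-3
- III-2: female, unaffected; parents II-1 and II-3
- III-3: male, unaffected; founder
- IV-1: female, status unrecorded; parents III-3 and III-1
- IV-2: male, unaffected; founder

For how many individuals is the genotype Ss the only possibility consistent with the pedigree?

Obligate heterozygotes: II-1 is affected so carries S and received s from I-2 (ss), so II-1 is Ss; II-2 is affected so carries S and received s from I-2 (ss), so II-2 is Ss.
Every other individual is either homozygous by phenotype or has at least one consistent homozygous assignment, so the count is 2.

2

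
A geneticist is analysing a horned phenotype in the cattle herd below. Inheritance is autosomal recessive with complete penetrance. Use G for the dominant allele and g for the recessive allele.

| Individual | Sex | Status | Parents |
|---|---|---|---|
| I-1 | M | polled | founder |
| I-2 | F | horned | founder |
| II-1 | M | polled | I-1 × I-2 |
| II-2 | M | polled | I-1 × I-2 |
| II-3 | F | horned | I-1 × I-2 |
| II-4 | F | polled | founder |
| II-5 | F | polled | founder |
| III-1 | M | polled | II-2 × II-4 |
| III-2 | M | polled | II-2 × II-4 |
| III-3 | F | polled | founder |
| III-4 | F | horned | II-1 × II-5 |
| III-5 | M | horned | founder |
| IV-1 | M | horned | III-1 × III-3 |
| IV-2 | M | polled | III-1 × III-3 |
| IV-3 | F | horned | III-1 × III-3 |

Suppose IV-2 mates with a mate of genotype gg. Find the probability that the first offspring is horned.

III-1 is polled so carries G and passed g to IV-1 (gg), so III-1 is Gg.
III-3 is polled so carries G and passed g to IV-1 (gg), so III-3 is Gg.
IV-2 is a polled offspring of III-1 (Gg) × III-3 (Gg), whose cross gives 1/4 GG : 1/2 Gg : 1/4 gg; conditioning on being polled, IV-2 is GG with probability 1/3, Gg with probability 2/3.
Summing over parental genotype combinations, P(offspring is horned) = 2/3·1/2 = 1/3.

1/3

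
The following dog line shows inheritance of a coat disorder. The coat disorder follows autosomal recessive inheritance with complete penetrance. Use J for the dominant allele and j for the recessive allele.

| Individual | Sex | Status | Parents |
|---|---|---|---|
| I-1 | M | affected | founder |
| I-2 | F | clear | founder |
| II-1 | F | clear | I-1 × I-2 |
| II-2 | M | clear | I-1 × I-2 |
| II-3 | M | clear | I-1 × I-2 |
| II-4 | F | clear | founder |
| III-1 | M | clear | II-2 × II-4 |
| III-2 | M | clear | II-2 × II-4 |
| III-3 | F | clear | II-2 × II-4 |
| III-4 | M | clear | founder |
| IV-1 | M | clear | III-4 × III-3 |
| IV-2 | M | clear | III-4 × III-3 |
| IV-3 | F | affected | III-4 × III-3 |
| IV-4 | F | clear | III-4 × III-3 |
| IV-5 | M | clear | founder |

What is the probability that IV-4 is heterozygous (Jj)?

III-4 is clear so carries J and passed j to IV-3 (jj), so III-4 is Jj.
III-3 is clear so carries J and passed j to IV-3 (jj), so III-3 is Jj.
Their cross gives offspring ratios 1/4 JJ : 1/2 Jj : 1/4 jj. Conditioning on IV-4 being clear, P(Jj) = 1/2 / 3/4 = 2/3.

2/3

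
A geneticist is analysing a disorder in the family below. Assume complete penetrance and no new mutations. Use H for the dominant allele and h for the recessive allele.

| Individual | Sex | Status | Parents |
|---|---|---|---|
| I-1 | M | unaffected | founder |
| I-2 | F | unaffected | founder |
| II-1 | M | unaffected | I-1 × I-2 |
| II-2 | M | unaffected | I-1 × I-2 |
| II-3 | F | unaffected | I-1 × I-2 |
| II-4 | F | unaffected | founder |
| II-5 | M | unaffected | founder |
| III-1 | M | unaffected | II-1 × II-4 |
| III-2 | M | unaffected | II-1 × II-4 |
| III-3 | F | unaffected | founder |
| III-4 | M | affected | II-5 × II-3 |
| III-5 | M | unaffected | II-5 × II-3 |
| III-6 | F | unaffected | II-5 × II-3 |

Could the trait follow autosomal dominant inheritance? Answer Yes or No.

No

Under autosomal dominant, III-4 (affected, male) cannot arise from II-5 (unaffected) × II-3 (unaffected).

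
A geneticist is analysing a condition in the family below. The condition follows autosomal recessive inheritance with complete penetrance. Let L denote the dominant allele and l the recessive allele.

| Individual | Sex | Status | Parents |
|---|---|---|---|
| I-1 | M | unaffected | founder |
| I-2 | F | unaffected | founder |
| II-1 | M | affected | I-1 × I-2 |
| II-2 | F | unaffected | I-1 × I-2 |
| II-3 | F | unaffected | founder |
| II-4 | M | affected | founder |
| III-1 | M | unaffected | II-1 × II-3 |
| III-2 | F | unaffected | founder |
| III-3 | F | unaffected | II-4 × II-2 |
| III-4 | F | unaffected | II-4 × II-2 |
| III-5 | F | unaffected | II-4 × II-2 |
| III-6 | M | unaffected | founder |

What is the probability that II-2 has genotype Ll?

I-1 is unaffected so carries L and passed l to II-1 (ll), so I-1 is Ll.
I-2 is unaffected so carries L and passed l to II-1 (ll), so I-2 is Ll.
Their cross gives offspring ratios 1/4 LL : 1/2 Ll : 1/4 ll. Conditioning on II-2 being unaffected, P(Ll) = 1/2 / 3/4 = 2/3 before taking II-2's own offspring into account.
II-4 is affected, so II-4 is ll.
Now use II-2's offspring. Probability of each recorded status — unaffected daughter III-3: 1/2 if II-2 is Ll, 1 if LL; unaffected daughter III-4: 1/2 if II-2 is Ll, 1 if LL; unaffected daughter III-5: 1/2 if II-2 is Ll, 1 if LL.
Bayes: P(Ll) = 2/3·1/8 / (2/3·1/8 + 1/3·1) = 1/5.

1/5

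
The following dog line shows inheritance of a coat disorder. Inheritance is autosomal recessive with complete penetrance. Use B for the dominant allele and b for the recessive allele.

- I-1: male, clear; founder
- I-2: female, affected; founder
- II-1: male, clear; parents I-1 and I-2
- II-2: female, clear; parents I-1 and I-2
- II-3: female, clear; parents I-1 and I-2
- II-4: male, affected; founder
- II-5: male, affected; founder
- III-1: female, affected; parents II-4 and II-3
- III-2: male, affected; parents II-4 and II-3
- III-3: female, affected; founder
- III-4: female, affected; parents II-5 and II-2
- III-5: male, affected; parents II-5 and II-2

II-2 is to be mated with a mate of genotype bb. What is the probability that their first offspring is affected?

1/2

II-2 is clear so carries B and received b from I-2 (bb), so II-2 is Bb.
The cross gives 1/2 Bb : 1/2 bb, so P(offspring is affected) = 1/2.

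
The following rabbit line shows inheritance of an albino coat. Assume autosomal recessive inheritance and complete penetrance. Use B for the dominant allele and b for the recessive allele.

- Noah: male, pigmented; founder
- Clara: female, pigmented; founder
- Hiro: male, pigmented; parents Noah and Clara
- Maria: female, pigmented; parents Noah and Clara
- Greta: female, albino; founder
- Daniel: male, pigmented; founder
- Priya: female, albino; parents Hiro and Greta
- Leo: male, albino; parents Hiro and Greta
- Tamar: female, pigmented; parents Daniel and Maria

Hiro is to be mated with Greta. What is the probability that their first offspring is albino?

Hiro is pigmented so carries B and passed b to Priya (bb), so Hiro is Bb.
Greta is albino, so Greta is bb.
The cross gives 1/2 Bb : 1/2 bb, so P(offspring is albino) = 1/2.

1/2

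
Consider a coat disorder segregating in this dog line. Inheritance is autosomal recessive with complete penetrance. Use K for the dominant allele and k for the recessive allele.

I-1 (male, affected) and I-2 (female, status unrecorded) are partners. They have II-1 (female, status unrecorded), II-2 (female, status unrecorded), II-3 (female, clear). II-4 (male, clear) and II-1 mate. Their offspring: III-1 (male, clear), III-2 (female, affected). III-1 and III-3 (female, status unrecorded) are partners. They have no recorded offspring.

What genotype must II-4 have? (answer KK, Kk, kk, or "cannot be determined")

Kk

From phenotype alone, II-4 is KK or Kk.
II-4 is clear so carries K and passed k to III-2 (kk), so II-4 is Kk.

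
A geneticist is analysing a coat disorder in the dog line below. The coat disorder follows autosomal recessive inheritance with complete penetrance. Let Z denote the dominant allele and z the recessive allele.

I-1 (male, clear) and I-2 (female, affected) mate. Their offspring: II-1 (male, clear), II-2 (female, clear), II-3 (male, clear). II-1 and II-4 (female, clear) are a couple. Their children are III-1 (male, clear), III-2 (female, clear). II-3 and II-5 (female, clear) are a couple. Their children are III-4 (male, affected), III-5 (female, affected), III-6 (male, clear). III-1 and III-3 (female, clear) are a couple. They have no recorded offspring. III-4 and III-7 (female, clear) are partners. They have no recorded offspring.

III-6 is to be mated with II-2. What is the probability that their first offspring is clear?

5/6

II-3 is clear so carries Z and received z from I-2 (zz), so II-3 is Zz.
II-5 is clear so carries Z and passed z to III-4 (zz), so II-5 is Zz.
III-6 is a clear offspring of II-3 (Zz) × II-5 (Zz), whose cross gives 1/4 ZZ : 1/2 Zz : 1/4 zz; conditioning on being clear, III-6 is ZZ with probability 1/3, Zz with probability 2/3.
II-2 is clear so carries Z and received z from I-2 (zz), so II-2 is Zz.
Summing over parental genotype combinations, P(offspring is clear) = 1/3·1 + 2/3·3/4 = 5/6.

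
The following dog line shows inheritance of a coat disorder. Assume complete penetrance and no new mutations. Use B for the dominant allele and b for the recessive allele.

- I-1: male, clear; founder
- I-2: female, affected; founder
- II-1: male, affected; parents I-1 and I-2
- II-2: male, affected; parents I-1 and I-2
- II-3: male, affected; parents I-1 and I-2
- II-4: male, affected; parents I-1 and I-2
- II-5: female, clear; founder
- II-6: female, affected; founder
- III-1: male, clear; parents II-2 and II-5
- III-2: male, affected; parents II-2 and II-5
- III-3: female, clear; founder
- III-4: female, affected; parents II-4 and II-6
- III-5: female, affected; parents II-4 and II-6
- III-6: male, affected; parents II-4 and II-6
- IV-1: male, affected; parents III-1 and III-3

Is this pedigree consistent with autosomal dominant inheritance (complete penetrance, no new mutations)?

Under autosomal dominant, IV-1 (affected, male) cannot arise from III-1 (clear) × III-3 (clear).

No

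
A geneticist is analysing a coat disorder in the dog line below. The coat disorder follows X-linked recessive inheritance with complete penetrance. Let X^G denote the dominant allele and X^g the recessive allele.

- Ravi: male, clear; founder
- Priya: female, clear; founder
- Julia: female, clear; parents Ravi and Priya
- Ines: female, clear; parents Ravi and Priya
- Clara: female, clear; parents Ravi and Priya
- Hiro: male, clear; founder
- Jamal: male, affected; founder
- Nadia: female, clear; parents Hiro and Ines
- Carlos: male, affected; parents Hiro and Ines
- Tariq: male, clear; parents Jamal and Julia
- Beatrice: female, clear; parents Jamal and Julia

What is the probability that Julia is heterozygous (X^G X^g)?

Ravi is clear, so Ravi is X^G Y.
Priya is clear so carries G and passed g to Ines (X^G X^g, whose G came from Ravi), so Priya is X^G X^g.
Their cross gives offspring ratios 1/2 X^G X^G : 1/2 X^G X^g. Conditioning on Julia being clear, P(X^G X^g) = 1/2 / 1 = 1/2 before taking Julia's own offspring into account.
Jamal is affected, so Jamal is X^g Y.
Now use Julia's offspring. Probability of each recorded status — clear son Tariq: 1/2 if Julia is X^G X^g, 1 if X^G X^G; clear daughter Beatrice: 1/2 if Julia is X^G X^g, 1 if X^G X^G.
Bayes: P(X^G X^g) = 1/2·1/4 / (1/2·1/4 + 1/2·1) = 1/5.

1/5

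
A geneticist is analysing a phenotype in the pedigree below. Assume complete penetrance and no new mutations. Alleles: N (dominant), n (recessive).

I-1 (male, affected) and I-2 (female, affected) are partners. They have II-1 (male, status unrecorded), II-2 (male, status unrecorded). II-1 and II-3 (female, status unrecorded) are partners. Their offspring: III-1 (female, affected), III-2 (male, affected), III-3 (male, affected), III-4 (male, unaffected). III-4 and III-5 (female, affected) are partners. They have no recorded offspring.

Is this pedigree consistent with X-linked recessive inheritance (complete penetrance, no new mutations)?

A consistent assignment under X-linked recessive exists: I-1 X^n Y, I-2 X^n X^n, II-1 X^n Y, II-2 X^n Y, II-3 X^N X^n, III-1 X^n X^n, III-2 X^n Y, III-3 X^n Y, III-4 X^N Y, III-5 X^n X^n.
In this assignment every recorded phenotype matches its genotype and every non-founder's genotype is obtainable from its parents' genotypes, so the pedigree is consistent.

Yes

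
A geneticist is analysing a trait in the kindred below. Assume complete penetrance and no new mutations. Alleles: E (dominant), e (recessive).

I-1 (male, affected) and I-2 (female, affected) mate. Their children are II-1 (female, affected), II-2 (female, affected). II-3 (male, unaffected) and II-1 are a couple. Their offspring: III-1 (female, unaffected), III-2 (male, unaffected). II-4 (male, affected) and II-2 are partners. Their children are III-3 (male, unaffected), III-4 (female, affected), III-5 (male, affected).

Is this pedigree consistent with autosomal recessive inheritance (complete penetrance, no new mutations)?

Under autosomal recessive, III-3 (unaffected, male) cannot arise from II-4 (affected) × II-2 (affected).

No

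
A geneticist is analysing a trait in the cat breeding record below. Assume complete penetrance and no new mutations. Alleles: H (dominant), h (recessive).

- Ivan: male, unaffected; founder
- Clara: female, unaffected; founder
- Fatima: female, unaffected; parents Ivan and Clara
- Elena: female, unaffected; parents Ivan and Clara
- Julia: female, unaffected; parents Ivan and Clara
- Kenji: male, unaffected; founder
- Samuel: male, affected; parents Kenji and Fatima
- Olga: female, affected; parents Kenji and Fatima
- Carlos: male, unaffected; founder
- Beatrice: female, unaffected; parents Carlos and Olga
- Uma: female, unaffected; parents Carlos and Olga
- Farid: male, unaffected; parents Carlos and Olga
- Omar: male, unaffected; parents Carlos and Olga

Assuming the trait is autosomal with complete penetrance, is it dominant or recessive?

Kenji and Fatima are both unaffected yet have an affected child Samuel. Under dominance, an affected child requires at least one affected parent, so the trait cannot be dominant.

recessive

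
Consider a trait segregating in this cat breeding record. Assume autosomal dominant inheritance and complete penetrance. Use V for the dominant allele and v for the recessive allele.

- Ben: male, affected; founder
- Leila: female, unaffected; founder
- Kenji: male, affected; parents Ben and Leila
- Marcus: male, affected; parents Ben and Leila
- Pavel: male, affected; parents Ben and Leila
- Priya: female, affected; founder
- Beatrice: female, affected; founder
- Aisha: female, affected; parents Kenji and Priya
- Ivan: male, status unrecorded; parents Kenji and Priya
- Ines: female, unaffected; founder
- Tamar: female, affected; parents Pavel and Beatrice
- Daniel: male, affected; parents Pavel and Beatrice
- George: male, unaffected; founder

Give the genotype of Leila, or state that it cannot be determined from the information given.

vv

Leila is unaffected, so Leila is vv.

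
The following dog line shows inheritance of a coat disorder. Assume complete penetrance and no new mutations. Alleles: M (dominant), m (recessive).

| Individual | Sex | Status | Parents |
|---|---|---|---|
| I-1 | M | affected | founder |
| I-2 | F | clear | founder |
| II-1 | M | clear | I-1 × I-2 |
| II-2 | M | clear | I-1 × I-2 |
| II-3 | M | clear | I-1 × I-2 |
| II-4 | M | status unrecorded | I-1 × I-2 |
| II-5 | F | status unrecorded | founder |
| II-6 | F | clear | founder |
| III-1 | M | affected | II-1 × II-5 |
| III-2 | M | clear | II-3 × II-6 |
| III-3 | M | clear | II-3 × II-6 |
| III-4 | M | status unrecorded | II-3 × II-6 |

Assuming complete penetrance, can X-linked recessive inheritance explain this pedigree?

A consistent assignment under X-linked recessive exists: I-1 X^m Y, I-2 X^M X^M, II-1 X^M Y, II-2 X^M Y, II-3 X^M Y, II-4 X^M Y, II-5 X^M X^m, II-6 X^M X^M, III-1 X^m Y, III-2 X^M Y, III-3 X^M Y, III-4 X^M Y.
In this assignment every recorded phenotype matches its genotype and every non-founder's genotype is obtainable from its parents' genotypes, so the pedigree is consistent.

Yes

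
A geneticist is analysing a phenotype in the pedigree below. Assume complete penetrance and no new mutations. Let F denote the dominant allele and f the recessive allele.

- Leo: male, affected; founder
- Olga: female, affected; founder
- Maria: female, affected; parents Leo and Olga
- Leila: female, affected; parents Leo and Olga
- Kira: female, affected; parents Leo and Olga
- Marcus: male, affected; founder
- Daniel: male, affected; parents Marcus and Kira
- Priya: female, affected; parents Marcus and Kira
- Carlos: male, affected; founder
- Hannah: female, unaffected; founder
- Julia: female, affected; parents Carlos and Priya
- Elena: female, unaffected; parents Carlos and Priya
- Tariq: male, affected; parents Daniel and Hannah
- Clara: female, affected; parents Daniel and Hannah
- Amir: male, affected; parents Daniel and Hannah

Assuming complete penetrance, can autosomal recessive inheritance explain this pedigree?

No

Under autosomal recessive, Elena (unaffected, female) cannot arise from Carlos (affected) × Priya (affected).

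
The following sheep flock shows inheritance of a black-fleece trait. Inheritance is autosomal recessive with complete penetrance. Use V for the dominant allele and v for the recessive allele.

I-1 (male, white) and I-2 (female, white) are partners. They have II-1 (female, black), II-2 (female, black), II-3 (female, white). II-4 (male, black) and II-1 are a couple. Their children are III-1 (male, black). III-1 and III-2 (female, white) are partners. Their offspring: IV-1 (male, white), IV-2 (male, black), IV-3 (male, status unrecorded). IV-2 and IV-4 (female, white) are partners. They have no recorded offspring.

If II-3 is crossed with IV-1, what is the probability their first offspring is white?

I-1 is white so carries V and passed v to II-1 (vv), so I-1 is Vv.
I-2 is white so carries V and passed v to II-1 (vv), so I-2 is Vv.
II-3 is a white offspring of I-1 (Vv) × I-2 (Vv), whose cross gives 1/4 VV : 1/2 Vv : 1/4 vv; conditioning on being white, II-3 is VV with probability 1/3, Vv with probability 2/3.
IV-1 is white so carries V and received v from III-1 (vv), so IV-1 is Vv.
Summing over parental genotype combinations, P(offspring is white) = 1/3·1 + 2/3·3/4 = 5/6.

5/6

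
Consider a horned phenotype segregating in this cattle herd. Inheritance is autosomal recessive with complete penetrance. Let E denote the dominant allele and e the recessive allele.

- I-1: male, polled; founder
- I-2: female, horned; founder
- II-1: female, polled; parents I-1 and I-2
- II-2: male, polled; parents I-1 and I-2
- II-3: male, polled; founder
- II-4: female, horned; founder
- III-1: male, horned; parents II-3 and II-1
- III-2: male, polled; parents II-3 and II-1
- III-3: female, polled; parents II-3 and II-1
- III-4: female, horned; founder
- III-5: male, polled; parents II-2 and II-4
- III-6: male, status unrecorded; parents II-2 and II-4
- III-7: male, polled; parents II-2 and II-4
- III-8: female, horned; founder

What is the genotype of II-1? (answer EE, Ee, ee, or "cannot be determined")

From phenotype alone, II-1 is EE or Ee.
II-1 is polled so carries E and received e from I-2 (ee), so II-1 is Ee.

Ee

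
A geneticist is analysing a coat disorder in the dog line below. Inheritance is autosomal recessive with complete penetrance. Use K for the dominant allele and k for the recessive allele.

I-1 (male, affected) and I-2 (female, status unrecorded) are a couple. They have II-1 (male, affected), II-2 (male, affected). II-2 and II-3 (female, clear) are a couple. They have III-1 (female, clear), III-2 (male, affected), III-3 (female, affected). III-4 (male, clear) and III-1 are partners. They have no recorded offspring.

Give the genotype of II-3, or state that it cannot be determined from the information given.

From phenotype alone, II-3 is KK or Kk.
II-3 is clear so carries K and passed k to III-2 (kk), so II-3 is Kk.

Kk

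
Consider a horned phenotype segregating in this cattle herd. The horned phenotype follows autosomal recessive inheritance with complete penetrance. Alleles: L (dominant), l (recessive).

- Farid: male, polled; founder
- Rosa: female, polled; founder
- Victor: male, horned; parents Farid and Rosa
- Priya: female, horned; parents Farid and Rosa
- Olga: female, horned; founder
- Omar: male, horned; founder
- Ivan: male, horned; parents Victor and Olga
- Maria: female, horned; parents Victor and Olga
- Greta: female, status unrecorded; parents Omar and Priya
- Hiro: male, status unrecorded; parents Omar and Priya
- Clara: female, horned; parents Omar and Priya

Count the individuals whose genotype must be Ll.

Obligate heterozygotes: Farid is polled so carries L and passed l to Victor (ll), so Farid is Ll; Rosa is polled so carries L and passed l to Victor (ll), so Rosa is Ll.
Every other individual is either homozygous by phenotype or has at least one consistent homozygous assignment, so the count is 2.

2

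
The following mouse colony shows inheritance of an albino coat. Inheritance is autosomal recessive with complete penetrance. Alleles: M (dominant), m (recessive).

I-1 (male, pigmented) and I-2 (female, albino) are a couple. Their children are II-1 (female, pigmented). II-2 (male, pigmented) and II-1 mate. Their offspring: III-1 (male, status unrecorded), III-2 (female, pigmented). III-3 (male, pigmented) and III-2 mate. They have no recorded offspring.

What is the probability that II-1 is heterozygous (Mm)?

1

II-1 is pigmented so carries M and received m from I-2 (mm), so II-1 is Mm, giving P(Mm) = 1.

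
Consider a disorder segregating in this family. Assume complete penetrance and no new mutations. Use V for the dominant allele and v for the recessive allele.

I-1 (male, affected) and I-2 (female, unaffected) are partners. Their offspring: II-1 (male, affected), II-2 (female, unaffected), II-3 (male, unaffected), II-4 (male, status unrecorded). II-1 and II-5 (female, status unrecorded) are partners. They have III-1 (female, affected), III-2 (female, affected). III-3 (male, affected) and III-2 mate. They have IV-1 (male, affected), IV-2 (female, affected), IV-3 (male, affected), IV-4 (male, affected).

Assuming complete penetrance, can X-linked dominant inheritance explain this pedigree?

No

Under X-linked dominant, II-1 (affected, male) cannot arise from I-1 (affected) × I-2 (unaffected).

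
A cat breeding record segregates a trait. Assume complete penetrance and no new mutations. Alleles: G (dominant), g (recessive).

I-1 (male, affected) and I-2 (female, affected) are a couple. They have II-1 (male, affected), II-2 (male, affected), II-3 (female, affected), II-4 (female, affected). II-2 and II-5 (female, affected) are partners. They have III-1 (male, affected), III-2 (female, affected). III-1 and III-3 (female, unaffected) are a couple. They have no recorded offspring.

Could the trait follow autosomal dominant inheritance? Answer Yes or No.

A consistent assignment under autosomal dominant exists: I-1 GG, I-2 GG, II-1 GG, II-2 GG, II-3 GG, II-4 GG, II-5 GG, III-1 GG, III-2 GG, III-3 gg.
In this assignment every recorded phenotype matches its genotype and every non-founder's genotype is obtainable from its parents' genotypes, so the pedigree is consistent.

Yes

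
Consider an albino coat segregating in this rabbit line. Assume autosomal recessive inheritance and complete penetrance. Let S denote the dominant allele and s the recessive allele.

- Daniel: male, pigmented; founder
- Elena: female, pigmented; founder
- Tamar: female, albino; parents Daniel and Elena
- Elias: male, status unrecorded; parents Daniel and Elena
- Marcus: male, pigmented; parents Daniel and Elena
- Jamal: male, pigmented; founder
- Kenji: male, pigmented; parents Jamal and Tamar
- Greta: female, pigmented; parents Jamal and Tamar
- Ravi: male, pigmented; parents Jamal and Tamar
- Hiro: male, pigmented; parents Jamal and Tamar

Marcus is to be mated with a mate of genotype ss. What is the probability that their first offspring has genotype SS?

Daniel is pigmented so carries S and passed s to Tamar (ss), so Daniel is Ss.
Elena is pigmented so carries S and passed s to Tamar (ss), so Elena is Ss.
Marcus is a pigmented offspring of Daniel (Ss) × Elena (Ss), whose cross gives 1/4 SS : 1/2 Ss : 1/4 ss; conditioning on being pigmented, Marcus is SS with probability 1/3, Ss with probability 2/3.
Summing over parental genotype combinations, P(offspring has genotype SS) = 0 = 0.

0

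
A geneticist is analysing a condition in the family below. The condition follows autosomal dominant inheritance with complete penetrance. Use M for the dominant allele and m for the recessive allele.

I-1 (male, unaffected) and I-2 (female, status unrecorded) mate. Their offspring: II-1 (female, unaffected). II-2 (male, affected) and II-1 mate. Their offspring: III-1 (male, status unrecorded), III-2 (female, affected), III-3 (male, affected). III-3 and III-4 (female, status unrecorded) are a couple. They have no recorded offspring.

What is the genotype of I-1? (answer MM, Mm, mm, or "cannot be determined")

I-1 is unaffected, so I-1 is mm.

mm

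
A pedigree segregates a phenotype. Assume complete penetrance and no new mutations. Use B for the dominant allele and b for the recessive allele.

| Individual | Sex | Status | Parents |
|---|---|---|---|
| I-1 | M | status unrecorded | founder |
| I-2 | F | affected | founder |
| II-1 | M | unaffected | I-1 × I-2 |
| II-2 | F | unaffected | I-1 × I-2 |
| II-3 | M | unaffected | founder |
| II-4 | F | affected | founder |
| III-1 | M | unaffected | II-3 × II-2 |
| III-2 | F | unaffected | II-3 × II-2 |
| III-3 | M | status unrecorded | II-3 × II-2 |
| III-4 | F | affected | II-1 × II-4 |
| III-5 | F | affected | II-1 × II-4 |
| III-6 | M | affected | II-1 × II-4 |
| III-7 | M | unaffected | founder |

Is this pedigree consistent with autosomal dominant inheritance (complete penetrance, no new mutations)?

A consistent assignment under autosomal dominant exists: I-1 Bb, I-2 Bb, II-1 bb, II-2 bb, II-3 bb, II-4 BB, III-1 bb, III-2 bb, III-3 bb, III-4 Bb, III-5 Bb, III-6 Bb, III-7 bb.
In this assignment every recorded phenotype matches its genotype and every non-founder's genotype is obtainable from its parents' genotypes, so the pedigree is consistent.

Yes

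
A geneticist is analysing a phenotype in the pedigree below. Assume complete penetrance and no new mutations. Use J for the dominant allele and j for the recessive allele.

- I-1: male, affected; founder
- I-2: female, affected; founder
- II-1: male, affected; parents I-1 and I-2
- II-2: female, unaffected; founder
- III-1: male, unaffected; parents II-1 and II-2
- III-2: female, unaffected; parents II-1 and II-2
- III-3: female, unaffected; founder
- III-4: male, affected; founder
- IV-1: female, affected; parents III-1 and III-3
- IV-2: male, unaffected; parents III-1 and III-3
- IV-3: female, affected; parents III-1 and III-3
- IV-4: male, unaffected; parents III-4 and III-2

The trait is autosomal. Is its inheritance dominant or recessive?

recessive

III-1 and III-3 are both unaffected yet have an affected child IV-1. Under dominance, an affected child requires at least one affected parent, so the trait cannot be dominant.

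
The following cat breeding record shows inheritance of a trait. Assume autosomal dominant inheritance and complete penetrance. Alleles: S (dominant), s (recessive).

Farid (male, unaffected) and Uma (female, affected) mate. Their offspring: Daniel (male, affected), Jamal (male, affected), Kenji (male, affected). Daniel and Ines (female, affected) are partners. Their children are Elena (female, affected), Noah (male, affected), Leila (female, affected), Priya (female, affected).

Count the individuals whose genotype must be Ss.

3

Obligate heterozygotes: Daniel is affected so carries S and received s from Farid (ss), so Daniel is Ss; Jamal is affected so carries S and received s from Farid (ss), so Jamal is Ss; Kenji is affected so carries S and received s from Farid (ss), so Kenji is Ss.
Every other individual is either homozygous by phenotype or has at least one consistent homozygous assignment, so the count is 3.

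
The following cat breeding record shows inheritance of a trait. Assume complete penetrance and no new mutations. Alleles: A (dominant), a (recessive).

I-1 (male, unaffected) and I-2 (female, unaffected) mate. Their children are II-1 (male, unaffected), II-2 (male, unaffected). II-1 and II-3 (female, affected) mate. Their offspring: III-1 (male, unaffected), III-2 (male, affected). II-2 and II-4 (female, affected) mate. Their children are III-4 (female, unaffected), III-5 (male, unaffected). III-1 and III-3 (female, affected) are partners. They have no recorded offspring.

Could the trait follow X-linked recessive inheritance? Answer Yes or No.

Under X-linked recessive, III-1 (unaffected, male) cannot arise from II-1 (unaffected) × II-3 (affected).

No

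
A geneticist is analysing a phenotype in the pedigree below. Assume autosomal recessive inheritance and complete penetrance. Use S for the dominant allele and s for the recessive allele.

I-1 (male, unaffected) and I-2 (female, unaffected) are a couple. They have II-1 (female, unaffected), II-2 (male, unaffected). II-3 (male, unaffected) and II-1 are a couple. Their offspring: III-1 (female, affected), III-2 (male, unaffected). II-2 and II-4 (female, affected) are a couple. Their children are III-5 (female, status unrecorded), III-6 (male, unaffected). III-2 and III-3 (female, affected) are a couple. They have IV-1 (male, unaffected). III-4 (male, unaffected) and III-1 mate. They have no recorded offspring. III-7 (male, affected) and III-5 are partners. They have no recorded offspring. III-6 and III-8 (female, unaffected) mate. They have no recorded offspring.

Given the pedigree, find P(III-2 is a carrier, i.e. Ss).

1/2

II-3 is unaffected so carries S and passed s to III-1 (ss), so II-3 is Ss.
II-1 is unaffected so carries S and passed s to III-1 (ss), so II-1 is Ss.
Their cross gives offspring ratios 1/4 SS : 1/2 Ss : 1/4 ss. Conditioning on III-2 being unaffected, P(Ss) = 1/2 / 3/4 = 2/3 before taking III-2's own offspring into account.
III-3 is affected, so III-3 is ss.
Now use III-2's offspring. Probability of each recorded status — unaffected son IV-1: 1/2 if III-2 is Ss, 1 if SS.
Bayes: P(Ss) = 2/3·1/2 / (2/3·1/2 + 1/3·1) = 1/2.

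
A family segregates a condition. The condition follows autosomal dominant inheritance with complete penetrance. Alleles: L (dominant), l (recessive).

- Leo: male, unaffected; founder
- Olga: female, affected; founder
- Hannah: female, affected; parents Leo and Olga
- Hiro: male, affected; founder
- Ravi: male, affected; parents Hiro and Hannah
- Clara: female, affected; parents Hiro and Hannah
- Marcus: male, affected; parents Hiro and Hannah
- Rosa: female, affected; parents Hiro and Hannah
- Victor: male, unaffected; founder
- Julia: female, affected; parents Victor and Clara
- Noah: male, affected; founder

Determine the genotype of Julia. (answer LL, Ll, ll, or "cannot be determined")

Ll

From phenotype alone, Julia is LL or Ll.
Julia is affected so carries L and received l from Victor (ll), so Julia is Ll.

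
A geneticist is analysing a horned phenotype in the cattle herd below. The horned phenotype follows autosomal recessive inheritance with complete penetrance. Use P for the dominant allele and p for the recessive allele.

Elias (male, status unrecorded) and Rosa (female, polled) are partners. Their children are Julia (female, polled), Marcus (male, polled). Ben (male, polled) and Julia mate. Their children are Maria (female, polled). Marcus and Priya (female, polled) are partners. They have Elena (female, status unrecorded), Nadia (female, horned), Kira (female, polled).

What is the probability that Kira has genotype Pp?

Marcus is polled so carries P and passed p to Nadia (pp), so Marcus is Pp.
Priya is polled so carries P and passed p to Nadia (pp), so Priya is Pp.
Their cross gives offspring ratios 1/4 PP : 1/2 Pp : 1/4 pp. Conditioning on Kira being polled, P(Pp) = 1/2 / 3/4 = 2/3.

2/3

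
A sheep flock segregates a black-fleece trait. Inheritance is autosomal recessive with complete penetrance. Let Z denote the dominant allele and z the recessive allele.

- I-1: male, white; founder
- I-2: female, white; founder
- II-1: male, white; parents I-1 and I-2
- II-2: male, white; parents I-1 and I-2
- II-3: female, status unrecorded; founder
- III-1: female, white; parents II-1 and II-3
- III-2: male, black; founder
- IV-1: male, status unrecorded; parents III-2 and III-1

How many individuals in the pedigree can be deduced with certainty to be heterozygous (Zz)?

0

No individual's genotype is forced to Zz by the pedigree, so the count is 0.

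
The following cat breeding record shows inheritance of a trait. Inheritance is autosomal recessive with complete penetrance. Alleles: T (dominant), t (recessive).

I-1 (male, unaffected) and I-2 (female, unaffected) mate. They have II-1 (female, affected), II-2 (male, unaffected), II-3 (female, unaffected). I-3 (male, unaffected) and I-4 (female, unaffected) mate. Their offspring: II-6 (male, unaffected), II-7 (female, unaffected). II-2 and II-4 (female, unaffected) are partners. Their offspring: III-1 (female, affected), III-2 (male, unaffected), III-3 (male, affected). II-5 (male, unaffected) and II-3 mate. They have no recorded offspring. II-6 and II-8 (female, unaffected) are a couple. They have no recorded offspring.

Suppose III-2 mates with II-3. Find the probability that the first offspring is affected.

II-2 is unaffected so carries T and passed t to III-1 (tt), so II-2 is Tt.
II-4 is unaffected so carries T and passed t to III-1 (tt), so II-4 is Tt.
III-2 is an unaffected offspring of II-2 (Tt) × II-4 (Tt), whose cross gives 1/4 TT : 1/2 Tt : 1/4 tt; conditioning on being unaffected, III-2 is TT with probability 1/3, Tt with probability 2/3.
I-1 is unaffected so carries T and passed t to II-1 (tt), so I-1 is Tt.
I-2 is unaffected so carries T and passed t to II-1 (tt), so I-2 is Tt.
II-3 is an unaffected offspring of I-1 (Tt) × I-2 (Tt), whose cross gives 1/4 TT : 1/2 Tt : 1/4 tt; conditioning on being unaffected, II-3 is TT with probability 1/3, Tt with probability 2/3.
Summing over parental genotype combinations, P(offspring is affected) = 4/9·1/4 = 1/9.

1/9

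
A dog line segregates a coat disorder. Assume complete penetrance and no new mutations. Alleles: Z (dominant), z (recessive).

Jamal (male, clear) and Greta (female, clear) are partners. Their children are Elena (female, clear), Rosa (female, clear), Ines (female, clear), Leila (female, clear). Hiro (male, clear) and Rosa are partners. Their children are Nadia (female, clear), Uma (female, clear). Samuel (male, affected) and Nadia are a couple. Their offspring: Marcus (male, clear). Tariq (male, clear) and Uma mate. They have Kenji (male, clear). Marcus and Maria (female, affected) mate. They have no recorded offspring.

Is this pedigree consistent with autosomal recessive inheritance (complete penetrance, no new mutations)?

Yes

A consistent assignment under autosomal recessive exists: Jamal ZZ, Greta ZZ, Elena ZZ, Rosa ZZ, Ines ZZ, Leila ZZ, Hiro ZZ, Nadia ZZ, Uma ZZ, Samuel zz, Tariq ZZ, Marcus Zz, Maria zz, Kenji ZZ.
In this assignment every recorded phenotype matches its genotype and every non-founder's genotype is obtainable from its parents' genotypes, so the pedigree is consistent.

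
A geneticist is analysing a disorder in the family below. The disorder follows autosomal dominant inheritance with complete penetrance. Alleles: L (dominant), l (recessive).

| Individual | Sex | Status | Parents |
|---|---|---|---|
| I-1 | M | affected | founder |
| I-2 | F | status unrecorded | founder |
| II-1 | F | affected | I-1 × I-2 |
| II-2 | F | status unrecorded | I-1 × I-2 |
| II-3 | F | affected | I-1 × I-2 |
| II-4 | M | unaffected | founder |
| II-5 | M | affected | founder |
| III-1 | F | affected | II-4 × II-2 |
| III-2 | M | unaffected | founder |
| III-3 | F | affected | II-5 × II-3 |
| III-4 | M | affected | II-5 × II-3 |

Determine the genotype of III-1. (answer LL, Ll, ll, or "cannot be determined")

From phenotype alone, III-1 is LL or Ll.
III-1 is affected so carries L and received l from II-4 (ll), so III-1 is Ll.

Ll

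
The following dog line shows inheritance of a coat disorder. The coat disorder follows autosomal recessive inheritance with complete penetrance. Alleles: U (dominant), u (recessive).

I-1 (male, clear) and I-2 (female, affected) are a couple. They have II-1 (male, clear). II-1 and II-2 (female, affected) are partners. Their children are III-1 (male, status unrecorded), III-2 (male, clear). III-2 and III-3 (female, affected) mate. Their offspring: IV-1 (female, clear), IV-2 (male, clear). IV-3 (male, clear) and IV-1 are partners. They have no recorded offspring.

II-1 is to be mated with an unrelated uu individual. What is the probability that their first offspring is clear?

II-1 is clear so carries U and received u from I-2 (uu), so II-1 is Uu.
The cross gives 1/2 Uu : 1/2 uu, so P(offspring is clear) = 1/2.

1/2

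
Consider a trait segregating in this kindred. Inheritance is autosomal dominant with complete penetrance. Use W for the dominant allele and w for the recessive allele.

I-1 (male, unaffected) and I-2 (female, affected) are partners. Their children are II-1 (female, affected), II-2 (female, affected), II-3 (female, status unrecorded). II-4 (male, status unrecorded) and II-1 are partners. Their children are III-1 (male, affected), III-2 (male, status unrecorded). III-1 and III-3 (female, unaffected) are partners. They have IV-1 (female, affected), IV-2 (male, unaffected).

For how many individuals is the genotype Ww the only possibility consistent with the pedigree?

4

Obligate heterozygotes: II-1 is affected so carries W and received w from I-1 (ww), so II-1 is Ww; II-2 is affected so carries W and received w from I-1 (ww), so II-2 is Ww; III-1 is affected so carries W and passed w to IV-2 (ww), so III-1 is Ww; IV-1 is affected so carries W and received w from III-3 (ww), so IV-1 is Ww.
Every other individual is either homozygous by phenotype or has at least one consistent homozygous assignment, so the count is 4.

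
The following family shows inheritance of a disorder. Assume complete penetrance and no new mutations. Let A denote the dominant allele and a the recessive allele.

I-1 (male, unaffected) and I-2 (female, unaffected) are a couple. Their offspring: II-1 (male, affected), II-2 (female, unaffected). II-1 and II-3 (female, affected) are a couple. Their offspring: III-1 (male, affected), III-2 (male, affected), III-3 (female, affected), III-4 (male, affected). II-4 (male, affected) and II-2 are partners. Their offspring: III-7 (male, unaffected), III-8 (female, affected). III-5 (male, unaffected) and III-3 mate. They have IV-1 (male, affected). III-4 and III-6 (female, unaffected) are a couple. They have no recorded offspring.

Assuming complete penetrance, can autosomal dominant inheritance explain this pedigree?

No

Under autosomal dominant, II-1 (affected, male) cannot arise from I-1 (unaffected) × I-2 (unaffected).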